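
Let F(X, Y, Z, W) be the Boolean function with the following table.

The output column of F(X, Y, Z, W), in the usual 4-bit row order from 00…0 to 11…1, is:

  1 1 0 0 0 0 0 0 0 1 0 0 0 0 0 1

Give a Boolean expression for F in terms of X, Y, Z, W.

F(X, Y, Z, W) = (((((¬X ∧ ¬Y) ∧ ¬Z) ∧ ¬W) ∨ (((¬X ∧ ¬Y) ∧ ¬Z) ∧ W)) ∨ (((X ∧ ¬Y) ∧ ¬Z) ∧ W)) ∨ (((X ∧ Y) ∧ Z) ∧ W)

The 1-rows are (0,0,0,0), (0,0,0,1), (1,0,0,1), (1,1,1,1). Each contributes one minterm — ¬X·¬Y·¬Z·¬W; ¬X·¬Y·¬Z·W; X·¬Y·¬Z·W; X·Y·Z·W — and their disjunction is a sum-of-products form of F.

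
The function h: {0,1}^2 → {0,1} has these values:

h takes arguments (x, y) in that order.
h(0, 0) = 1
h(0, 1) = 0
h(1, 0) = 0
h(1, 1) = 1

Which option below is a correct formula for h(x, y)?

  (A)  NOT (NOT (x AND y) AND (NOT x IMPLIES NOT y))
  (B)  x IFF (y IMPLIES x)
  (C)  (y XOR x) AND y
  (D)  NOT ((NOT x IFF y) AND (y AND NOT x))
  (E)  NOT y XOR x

E

(A): at (0,0) it gives 0, but h = 1 — eliminated.
(B): at (0,0) it gives 0, but h = 1 — eliminated.
(C): at (0,0) it gives 0, but h = 1 — eliminated.
(D): at (1,0) it gives 1, but h = 0 — eliminated.
Only (E) survives; checking it on all 4 rows confirms it matches h.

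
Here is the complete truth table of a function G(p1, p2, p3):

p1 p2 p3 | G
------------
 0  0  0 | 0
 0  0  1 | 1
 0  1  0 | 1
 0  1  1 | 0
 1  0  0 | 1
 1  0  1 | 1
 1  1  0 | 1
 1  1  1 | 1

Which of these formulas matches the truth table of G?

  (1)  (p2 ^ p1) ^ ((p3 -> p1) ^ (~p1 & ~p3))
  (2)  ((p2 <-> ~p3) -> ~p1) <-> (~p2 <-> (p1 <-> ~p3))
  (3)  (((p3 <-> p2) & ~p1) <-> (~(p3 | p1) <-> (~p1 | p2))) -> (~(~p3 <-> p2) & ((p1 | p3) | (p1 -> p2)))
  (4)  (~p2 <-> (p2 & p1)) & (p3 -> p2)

(1): at (0,0,1) it gives 0, but G = 1 — eliminated.
(3): at (0,0,0) it gives 1, but G = 0 — eliminated.
(4): at (0,0,1) it gives 0, but G = 1 — eliminated.
Only (2) survives; checking it on all 8 rows confirms it matches G.

2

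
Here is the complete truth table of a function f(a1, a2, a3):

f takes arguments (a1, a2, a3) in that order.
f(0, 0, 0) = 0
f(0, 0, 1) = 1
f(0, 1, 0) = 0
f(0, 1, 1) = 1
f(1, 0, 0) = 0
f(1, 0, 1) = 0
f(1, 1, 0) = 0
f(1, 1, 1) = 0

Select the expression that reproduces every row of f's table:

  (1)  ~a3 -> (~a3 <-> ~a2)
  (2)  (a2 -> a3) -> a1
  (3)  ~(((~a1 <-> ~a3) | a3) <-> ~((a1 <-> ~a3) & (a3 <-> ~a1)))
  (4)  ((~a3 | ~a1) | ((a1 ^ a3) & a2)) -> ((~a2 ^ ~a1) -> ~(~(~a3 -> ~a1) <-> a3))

3

(1) fails at (0,0,0): the formula yields 1, f is 0.
(2) fails at (0,0,1): the formula yields 0, f is 1.
(4) fails at (0,0,0): the formula yields 1, f is 0.
That leaves (3). Evaluating it on every row reproduces the table of f exactly.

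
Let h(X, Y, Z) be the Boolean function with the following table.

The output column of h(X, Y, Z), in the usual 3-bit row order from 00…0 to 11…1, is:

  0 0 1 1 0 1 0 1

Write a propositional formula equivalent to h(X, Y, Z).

h(X, Y, Z) = ((((X' · Y) · Z') + ((X' · Y) · Z)) + ((X · Y') · Z)) + ((X · Y) · Z)

Collect the rows where h=1 — (0,1,0), (0,1,1), (1,0,1), (1,1,1) — and write one minterm per row: ¬X·Y·¬Z, ¬X·Y·Z, X·¬Y·Z, X·Y·Z. Their union (logical OR) reproduces the table exactly.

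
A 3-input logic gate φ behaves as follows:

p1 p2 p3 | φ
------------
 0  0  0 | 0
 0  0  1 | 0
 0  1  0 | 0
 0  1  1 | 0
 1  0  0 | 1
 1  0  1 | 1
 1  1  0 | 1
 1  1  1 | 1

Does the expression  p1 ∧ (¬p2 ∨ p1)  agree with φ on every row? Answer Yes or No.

Test each input against both φ and the formula:
  p1=0, p2=0, p3=0: formula gives 0, φ = 0 ✓
  p1=0, p2=0, p3=1: formula gives 0, φ = 0 ✓
  p1=0, p2=1, p3=0: formula gives 0, φ = 0 ✓
  p1=0, p2=1, p3=1: formula gives 0, φ = 0 ✓
  p1=1, p2=0, p3=0: formula gives 1, φ = 1 ✓
  …and likewise for the remaining 3 rows.
No disagreement on any input; they are logically equivalent.

Yes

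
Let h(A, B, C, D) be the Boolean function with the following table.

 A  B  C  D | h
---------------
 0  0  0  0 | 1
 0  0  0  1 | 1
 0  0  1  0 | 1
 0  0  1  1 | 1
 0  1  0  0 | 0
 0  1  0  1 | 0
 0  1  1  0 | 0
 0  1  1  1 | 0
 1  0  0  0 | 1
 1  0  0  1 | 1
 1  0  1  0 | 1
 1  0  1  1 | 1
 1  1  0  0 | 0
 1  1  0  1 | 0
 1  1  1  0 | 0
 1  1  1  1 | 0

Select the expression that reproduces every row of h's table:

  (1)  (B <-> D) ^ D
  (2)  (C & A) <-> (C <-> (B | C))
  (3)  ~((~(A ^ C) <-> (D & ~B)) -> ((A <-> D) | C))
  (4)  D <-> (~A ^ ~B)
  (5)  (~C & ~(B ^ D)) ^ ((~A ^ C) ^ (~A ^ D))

1

(2): at (0,0,0,0) it gives 0, but h = 1 — eliminated.
(3): at (0,0,0,0) it gives 0, but h = 1 — eliminated.
(4): at (0,0,0,1) it gives 0, but h = 1 — eliminated.
(5): at (0,0,1,1) it gives 0, but h = 1 — eliminated.
That leaves (1). Evaluating it on every row reproduces the table of h exactly.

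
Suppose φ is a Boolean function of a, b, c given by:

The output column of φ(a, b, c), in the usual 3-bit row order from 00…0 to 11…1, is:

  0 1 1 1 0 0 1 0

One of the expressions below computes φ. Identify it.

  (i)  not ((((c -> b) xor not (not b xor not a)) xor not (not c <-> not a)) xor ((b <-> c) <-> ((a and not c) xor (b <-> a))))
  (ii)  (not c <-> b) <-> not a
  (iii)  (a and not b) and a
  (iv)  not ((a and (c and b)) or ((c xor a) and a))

i

(ii) disagrees with φ on (0,1,1) (formula → 0, table → 1); rule it out.
(iii) disagrees with φ on (0,0,1) (formula → 0, table → 1); rule it out.
(iv) disagrees with φ on (0,0,0) (formula → 1, table → 0); rule it out.
(i) is the remaining candidate, and it agrees with φ on all 8 inputs.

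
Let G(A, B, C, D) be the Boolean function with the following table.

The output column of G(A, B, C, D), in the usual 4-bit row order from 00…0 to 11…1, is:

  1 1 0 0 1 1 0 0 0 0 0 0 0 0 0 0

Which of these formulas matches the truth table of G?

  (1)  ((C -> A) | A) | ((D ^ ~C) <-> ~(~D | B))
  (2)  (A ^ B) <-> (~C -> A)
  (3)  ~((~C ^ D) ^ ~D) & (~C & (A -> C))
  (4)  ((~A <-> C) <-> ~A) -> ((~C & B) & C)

(1) fails at (0,0,1,0): the formula yields 1, G is 0.
(2) fails at (0,1,0,0): the formula yields 0, G is 1.
(4) fails at (1,0,0,0): the formula yields 1, G is 0.
Only (3) survives; checking it on all 16 rows confirms it matches G.

3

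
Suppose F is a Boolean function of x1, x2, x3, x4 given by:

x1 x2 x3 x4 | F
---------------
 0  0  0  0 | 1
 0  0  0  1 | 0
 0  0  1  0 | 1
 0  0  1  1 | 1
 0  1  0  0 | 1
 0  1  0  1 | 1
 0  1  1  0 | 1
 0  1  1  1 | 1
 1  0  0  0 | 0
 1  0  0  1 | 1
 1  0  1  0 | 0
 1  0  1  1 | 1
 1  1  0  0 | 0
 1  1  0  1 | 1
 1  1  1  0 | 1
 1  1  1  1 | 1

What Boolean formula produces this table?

The 0-rows are (0,0,0,1), (1,0,0,0), (1,0,1,0), (1,1,0,0). Take each as a conjunction (¬x1·¬x2·¬x3·x4, x1·¬x2·¬x3·¬x4, x1·¬x2·x3·¬x4, x1·x2·¬x3·¬x4), form their disjunction, and complement — that gives a formula that is 1 everywhere F is.

F(x1, x2, x3, x4) = not ((((((not x1 and not x2) and not x3) and x4) or (((x1 and not x2) and not x3) and not x4)) or (((x1 and not x2) and x3) and not x4)) or (((x1 and x2) and not x3) and not x4))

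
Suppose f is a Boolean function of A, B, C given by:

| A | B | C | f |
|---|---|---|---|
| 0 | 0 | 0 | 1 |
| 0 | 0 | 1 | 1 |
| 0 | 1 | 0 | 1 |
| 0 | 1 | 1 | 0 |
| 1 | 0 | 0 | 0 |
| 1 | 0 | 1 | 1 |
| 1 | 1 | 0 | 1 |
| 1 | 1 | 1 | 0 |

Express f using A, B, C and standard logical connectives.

f(A, B, C) = ¬((((¬A ∧ B) ∧ C) ∨ ((A ∧ ¬B) ∧ ¬C)) ∨ ((A ∧ B) ∧ C))

f is 0 on only 3 rows — (0,1,1), (1,0,0), (1,1,1). Writing each as a minterm (¬A·B·C, A·¬B·¬C, A·B·C) and OR-ing them characterizes exactly where f=0, so f is the negation of that disjunction.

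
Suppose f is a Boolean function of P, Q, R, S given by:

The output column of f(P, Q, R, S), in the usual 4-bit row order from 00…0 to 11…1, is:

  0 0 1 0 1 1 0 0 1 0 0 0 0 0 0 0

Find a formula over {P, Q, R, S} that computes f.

Collect the rows where f=1 — (0,0,1,0), (0,1,0,0), (0,1,0,1), (1,0,0,0) — and write one minterm per row: ¬P·¬Q·R·¬S, ¬P·Q·¬R·¬S, ¬P·Q·¬R·S, P·¬Q·¬R·¬S. Their union (logical OR) reproduces the table exactly.

f(P, Q, R, S) = (((((~P & ~Q) & R) & ~S) | (((~P & Q) & ~R) & ~S)) | (((~P & Q) & ~R) & S)) | (((P & ~Q) & ~R) & ~S)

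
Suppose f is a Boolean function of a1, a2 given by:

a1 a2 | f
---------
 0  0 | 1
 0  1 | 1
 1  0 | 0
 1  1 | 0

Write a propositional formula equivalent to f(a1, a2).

f(a1, a2) = a1'

The output is the negation of a1.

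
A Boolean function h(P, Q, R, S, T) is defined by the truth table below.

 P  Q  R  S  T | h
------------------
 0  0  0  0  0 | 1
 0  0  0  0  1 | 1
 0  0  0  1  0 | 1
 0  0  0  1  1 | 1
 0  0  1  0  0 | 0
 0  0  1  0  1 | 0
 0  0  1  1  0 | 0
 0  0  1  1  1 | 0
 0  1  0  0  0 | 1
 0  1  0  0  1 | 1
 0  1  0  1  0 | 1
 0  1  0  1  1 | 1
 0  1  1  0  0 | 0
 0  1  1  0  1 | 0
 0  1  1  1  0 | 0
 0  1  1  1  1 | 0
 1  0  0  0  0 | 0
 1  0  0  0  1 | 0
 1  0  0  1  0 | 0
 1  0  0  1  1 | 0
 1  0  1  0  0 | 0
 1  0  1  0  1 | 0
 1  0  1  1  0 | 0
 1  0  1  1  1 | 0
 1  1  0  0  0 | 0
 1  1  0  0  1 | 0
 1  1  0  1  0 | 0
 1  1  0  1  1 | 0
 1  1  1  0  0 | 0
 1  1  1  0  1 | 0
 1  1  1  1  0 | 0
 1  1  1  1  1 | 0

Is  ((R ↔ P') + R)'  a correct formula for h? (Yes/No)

Yes

Evaluate ((R ↔ P') + R)' on each row and compare to h:
  P=0, Q=0, R=0, S=0, T=0: formula gives 1, h = 1 ✓
  P=0, Q=0, R=0, S=0, T=1: formula gives 1, h = 1 ✓
  P=0, Q=0, R=0, S=1, T=0: formula gives 1, h = 1 ✓
  P=0, Q=0, R=0, S=1, T=1: formula gives 1, h = 1 ✓
  … (the remaining 28 rows also agree.)
No disagreement on any input; they are logically equivalent.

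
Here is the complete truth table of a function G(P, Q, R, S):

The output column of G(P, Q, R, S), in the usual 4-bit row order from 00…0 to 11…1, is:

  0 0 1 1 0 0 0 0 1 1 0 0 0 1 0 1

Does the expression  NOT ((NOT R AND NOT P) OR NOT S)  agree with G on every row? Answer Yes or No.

No

Test each input against both G and the formula:
  P=0, Q=0, R=0, S=0: formula gives 0, G = 0 ✓
  P=0, Q=0, R=0, S=1: formula gives 0, G = 0 ✓
  P=0, Q=0, R=1, S=0: formula gives 0, but G = 1 ✗
Row (0,0,1,0) is a counterexample, so the formula is not equivalent to G.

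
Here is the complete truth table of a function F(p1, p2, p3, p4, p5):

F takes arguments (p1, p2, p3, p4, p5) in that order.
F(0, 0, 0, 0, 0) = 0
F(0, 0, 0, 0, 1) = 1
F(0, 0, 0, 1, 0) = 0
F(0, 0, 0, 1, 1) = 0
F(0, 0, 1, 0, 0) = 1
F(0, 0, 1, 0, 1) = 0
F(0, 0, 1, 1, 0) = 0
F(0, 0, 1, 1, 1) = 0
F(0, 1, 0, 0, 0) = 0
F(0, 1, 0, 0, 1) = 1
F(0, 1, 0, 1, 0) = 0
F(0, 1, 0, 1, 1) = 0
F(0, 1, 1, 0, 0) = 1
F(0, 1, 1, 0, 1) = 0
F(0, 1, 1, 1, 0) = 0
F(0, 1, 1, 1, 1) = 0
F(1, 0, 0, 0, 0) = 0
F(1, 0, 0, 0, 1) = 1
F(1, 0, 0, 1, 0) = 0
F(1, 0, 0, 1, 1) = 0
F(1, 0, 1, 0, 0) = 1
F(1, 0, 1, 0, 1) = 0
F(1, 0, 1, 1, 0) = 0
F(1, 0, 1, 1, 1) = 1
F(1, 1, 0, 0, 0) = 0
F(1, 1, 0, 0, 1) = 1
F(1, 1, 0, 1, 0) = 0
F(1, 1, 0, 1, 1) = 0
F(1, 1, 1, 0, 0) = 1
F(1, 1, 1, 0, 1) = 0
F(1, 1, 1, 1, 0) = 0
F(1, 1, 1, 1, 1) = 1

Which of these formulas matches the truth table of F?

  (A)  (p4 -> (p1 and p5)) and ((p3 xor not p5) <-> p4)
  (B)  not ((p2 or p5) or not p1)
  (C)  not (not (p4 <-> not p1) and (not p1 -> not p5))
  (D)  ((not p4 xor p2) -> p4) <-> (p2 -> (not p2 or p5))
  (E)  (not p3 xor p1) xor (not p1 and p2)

(B) fails at (0,0,0,0,1): the formula yields 0, F is 1.
(C) fails at (0,0,0,1,0): the formula yields 1, F is 0.
(D) fails at (0,0,0,0,1): the formula yields 0, F is 1.
(E) fails at (0,0,0,0,0): the formula yields 1, F is 0.
That leaves (A). Evaluating it on every row reproduces the table of F exactly.

A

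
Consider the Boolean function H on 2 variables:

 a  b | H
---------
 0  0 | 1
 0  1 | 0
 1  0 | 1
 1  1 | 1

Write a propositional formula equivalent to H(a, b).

H(a, b) = ¬(¬a ∧ b)

Only row (0,1) gives 0. So H is 1 everywhere except there — the complement of the minterm ¬a·b.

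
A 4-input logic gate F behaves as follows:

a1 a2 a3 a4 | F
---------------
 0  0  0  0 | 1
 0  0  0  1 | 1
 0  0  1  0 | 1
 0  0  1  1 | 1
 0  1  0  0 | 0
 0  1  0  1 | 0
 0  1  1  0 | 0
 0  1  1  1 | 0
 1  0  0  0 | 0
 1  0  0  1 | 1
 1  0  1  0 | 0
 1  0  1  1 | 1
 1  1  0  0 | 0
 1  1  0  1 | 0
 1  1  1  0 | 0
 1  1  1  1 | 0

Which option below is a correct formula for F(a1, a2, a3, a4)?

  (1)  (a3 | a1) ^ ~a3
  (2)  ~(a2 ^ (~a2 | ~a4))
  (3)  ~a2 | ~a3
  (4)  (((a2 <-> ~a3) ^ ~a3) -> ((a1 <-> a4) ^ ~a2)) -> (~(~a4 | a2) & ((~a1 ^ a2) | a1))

4

(1) disagrees with F on (0,1,0,0) (formula → 1, table → 0); rule it out.
(2) disagrees with F on (0,0,0,0) (formula → 0, table → 1); rule it out.
(3) disagrees with F on (0,1,0,0) (formula → 1, table → 0); rule it out.
That leaves (4). Evaluating it on every row reproduces the table of F exactly.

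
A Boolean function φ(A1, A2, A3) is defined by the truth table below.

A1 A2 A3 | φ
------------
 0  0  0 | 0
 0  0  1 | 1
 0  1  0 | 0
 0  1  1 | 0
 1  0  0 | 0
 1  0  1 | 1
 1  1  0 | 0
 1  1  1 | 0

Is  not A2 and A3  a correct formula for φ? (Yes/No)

Yes

Evaluate not A2 and A3 on each row and compare to φ:
  A1=0, A2=0, A3=0: formula gives 0, φ = 0 ✓
  A1=0, A2=0, A3=1: formula gives 1, φ = 1 ✓
  A1=0, A2=1, A3=0: formula gives 0, φ = 0 ✓
  A1=0, A2=1, A3=1: formula gives 0, φ = 0 ✓
  A1=1, A2=0, A3=0: formula gives 0, φ = 0 ✓
  …and likewise for the remaining 3 rows.
Every row agrees, so the formula is equivalent.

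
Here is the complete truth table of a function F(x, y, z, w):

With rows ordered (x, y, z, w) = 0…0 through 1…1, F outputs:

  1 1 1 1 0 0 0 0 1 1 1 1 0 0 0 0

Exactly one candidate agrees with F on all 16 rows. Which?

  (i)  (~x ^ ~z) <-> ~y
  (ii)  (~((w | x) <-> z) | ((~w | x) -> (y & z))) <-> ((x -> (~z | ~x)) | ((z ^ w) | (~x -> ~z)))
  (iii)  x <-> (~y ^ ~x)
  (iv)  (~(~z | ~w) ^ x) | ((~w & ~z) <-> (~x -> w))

iii

(i) fails at (0,0,0,0): the formula yields 0, F is 1.
(ii) fails at (0,0,0,0): the formula yields 0, F is 1.
(iv) fails at (0,0,0,0): the formula yields 0, F is 1.
(iii) is the remaining candidate, and it agrees with F on all 16 inputs.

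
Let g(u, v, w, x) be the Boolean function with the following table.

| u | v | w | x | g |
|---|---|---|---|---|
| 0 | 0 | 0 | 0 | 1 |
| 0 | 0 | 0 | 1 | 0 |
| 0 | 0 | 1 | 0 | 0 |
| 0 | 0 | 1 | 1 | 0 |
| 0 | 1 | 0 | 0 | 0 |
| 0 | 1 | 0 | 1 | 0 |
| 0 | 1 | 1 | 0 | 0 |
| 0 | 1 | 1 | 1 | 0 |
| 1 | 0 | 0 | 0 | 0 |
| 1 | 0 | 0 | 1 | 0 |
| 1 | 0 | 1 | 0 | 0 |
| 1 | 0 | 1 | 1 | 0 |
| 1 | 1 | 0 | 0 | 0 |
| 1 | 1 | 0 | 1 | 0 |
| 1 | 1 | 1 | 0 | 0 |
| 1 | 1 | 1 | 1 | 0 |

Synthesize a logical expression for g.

g(u, v, w, x) = (((u + v) + w) + x)'

The output is 1 only when every input is 0 — NOR of all inputs.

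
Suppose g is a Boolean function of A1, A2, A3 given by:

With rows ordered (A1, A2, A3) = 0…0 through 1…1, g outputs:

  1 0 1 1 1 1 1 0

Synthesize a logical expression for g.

g is 0 on only 2 rows — (0,0,1), (1,1,1). Writing each as a minterm (¬A1·¬A2·A3, A1·A2·A3) and OR-ing them characterizes exactly where g=0, so g is the negation of that disjunction.

g(A1, A2, A3) = ¬(((¬A1 ∧ ¬A2) ∧ A3) ∨ ((A1 ∧ A2) ∧ A3))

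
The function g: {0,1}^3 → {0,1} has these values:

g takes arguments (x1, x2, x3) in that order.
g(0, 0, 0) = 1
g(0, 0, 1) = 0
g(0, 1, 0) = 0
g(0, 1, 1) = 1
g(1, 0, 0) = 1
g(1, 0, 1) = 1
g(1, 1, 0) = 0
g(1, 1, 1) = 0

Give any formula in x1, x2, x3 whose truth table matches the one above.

g(x1, x2, x3) = ((((~x1 & ~x2) & ~x3) | ((~x1 & x2) & x3)) | ((x1 & ~x2) & ~x3)) | ((x1 & ~x2) & x3)

Collect the rows where g=1 — (0,0,0), (0,1,1), (1,0,0), (1,0,1) — and write one minterm per row: ¬x1·¬x2·¬x3, ¬x1·x2·x3, x1·¬x2·¬x3, x1·¬x2·x3. Their union (logical OR) reproduces the table exactly.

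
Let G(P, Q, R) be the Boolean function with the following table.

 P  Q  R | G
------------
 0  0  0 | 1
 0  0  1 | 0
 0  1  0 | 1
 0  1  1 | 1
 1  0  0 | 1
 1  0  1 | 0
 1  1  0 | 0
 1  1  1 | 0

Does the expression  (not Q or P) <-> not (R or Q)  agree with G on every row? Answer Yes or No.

Test each input against both G and the formula:
  P=0, Q=0, R=0: formula gives 1, G = 1 ✓
  P=0, Q=0, R=1: formula gives 0, G = 0 ✓
  P=0, Q=1, R=0: formula gives 1, G = 1 ✓
  P=0, Q=1, R=1: formula gives 1, G = 1 ✓
  P=1, Q=0, R=0: formula gives 1, G = 1 ✓
  …and likewise for the remaining 3 rows.
No disagreement on any input; they are logically equivalent.

Yes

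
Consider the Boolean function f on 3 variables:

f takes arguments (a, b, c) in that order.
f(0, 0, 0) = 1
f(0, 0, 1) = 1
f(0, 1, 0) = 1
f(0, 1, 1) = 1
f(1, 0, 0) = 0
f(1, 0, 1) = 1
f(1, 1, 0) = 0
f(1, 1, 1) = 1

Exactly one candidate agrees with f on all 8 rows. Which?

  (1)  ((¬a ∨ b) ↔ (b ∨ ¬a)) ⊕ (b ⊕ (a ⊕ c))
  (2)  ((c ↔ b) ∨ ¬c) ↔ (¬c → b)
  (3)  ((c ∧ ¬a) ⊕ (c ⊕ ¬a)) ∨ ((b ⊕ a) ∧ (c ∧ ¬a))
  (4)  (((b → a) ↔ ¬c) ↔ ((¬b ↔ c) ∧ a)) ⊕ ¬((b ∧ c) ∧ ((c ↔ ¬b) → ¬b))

(1): at (0,0,1) it gives 0, but f = 1 — eliminated.
(2): at (0,0,0) it gives 0, but f = 1 — eliminated.
(4): at (0,0,1) it gives 0, but f = 1 — eliminated.
That leaves (3). Evaluating it on every row reproduces the table of f exactly.

3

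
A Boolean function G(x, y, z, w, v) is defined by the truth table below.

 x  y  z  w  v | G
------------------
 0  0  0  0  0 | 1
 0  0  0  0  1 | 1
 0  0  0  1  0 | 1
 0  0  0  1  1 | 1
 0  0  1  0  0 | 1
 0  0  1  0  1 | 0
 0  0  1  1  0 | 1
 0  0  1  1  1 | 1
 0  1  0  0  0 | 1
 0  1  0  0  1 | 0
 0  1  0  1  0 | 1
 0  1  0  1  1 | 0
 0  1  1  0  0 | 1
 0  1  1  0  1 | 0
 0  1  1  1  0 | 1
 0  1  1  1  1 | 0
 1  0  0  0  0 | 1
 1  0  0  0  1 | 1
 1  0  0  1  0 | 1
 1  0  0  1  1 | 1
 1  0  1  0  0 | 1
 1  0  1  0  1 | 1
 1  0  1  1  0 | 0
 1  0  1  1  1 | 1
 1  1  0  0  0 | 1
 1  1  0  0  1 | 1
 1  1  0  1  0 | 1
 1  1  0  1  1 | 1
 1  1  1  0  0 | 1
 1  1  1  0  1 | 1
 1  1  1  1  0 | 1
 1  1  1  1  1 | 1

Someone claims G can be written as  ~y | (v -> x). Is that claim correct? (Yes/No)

No

Check the formula against G row by row:
  x=0, y=0, z=0, w=0, v=0: formula gives 1, G = 1 ✓
  x=0, y=0, z=0, w=0, v=1: formula gives 1, G = 1 ✓
  x=0, y=0, z=0, w=1, v=0: formula gives 1, G = 1 ✓
  x=0, y=0, z=0, w=1, v=1: formula gives 1, G = 1 ✓
  …
  x=0, y=0, z=1, w=0, v=1: formula gives 1, but G = 0 ✗
Since they disagree at (0,0,1,0,1), the expression is not a correct formula for G.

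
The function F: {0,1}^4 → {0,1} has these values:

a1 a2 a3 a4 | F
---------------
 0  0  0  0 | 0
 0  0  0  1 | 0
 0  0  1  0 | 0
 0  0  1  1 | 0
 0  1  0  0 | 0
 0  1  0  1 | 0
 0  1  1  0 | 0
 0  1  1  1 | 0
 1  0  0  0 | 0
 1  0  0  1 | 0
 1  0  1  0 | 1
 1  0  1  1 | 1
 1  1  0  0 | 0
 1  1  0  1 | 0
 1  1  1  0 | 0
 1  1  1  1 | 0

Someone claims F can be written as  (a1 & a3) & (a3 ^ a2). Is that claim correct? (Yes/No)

Yes

Test each input against both F and the formula:
  a1=0, a2=0, a3=0, a4=0: formula gives 0, F = 0 ✓
  a1=0, a2=0, a3=0, a4=1: formula gives 0, F = 0 ✓
  a1=0, a2=0, a3=1, a4=0: formula gives 0, F = 0 ✓
  a1=0, a2=0, a3=1, a4=1: formula gives 0, F = 0 ✓
  …and likewise for the remaining 12 rows.
No disagreement on any input; they are logically equivalent.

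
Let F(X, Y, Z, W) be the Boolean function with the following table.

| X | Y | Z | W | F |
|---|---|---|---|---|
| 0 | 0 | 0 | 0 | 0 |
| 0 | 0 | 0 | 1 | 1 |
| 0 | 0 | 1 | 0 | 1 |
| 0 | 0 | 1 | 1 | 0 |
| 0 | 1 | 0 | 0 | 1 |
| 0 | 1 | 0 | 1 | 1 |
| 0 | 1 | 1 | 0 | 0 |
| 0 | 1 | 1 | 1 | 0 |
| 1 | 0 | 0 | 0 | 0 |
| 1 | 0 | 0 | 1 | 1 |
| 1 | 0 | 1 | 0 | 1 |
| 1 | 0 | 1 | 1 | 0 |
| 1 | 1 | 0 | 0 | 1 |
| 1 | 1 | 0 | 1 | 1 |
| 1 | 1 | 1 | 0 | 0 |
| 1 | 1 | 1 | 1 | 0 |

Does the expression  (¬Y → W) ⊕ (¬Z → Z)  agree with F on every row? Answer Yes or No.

Check the formula against F row by row:
  X=0, Y=0, Z=0, W=0: formula gives 0, F = 0 ✓
  X=0, Y=0, Z=0, W=1: formula gives 1, F = 1 ✓
  X=0, Y=0, Z=1, W=0: formula gives 1, F = 1 ✓
  X=0, Y=0, Z=1, W=1: formula gives 0, F = 0 ✓
  … (the remaining 12 rows also agree.)
All 16 rows match — the expression computes F exactly.

Yes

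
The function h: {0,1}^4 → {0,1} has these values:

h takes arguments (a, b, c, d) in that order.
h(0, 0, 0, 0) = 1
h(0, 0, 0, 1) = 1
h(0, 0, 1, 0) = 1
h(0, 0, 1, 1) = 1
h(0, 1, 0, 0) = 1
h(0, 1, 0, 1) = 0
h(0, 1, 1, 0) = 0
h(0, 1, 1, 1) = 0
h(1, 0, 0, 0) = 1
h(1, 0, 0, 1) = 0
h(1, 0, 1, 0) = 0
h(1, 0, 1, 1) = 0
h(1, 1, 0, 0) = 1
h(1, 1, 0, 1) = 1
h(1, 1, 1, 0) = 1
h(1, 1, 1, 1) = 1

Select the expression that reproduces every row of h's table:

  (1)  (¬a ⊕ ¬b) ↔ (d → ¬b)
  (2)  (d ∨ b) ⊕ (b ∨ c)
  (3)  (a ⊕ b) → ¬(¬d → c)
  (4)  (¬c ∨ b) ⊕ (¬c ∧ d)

(1) fails at (0,0,0,0): the formula yields 0, h is 1.
(2) fails at (0,0,0,0): the formula yields 0, h is 1.
(4) fails at (0,0,0,1): the formula yields 0, h is 1.
(3) is the remaining candidate, and it agrees with h on all 16 inputs.

3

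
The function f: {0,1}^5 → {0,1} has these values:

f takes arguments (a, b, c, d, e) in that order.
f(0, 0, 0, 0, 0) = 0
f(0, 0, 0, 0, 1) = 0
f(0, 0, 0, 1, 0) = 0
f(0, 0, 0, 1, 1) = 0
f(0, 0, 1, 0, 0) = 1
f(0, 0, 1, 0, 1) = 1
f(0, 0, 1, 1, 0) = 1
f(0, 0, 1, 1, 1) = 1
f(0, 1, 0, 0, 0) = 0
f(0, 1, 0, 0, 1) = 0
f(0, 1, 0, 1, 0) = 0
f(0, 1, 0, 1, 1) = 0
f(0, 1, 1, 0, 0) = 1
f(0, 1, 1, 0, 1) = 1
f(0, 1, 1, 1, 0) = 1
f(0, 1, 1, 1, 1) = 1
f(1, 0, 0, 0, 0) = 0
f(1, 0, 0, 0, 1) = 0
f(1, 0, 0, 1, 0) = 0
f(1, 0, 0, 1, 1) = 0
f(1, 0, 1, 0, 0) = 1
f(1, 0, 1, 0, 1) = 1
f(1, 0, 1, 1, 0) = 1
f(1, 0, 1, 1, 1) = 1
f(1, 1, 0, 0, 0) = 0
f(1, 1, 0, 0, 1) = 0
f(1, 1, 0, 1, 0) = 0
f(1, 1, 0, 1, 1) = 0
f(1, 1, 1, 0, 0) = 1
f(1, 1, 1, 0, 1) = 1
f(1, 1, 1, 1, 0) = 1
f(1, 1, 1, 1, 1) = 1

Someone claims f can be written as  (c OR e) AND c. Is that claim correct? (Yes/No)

Check the formula against f row by row:
  a=0, b=0, c=0, d=0, e=0: formula gives 0, f = 0 ✓
  a=0, b=0, c=0, d=0, e=1: formula gives 0, f = 0 ✓
  a=0, b=0, c=0, d=1, e=0: formula gives 0, f = 0 ✓
  a=0, b=0, c=0, d=1, e=1: formula gives 0, f = 0 ✓
  … (the remaining 28 rows also agree.)
No disagreement on any input; they are logically equivalent.

Yes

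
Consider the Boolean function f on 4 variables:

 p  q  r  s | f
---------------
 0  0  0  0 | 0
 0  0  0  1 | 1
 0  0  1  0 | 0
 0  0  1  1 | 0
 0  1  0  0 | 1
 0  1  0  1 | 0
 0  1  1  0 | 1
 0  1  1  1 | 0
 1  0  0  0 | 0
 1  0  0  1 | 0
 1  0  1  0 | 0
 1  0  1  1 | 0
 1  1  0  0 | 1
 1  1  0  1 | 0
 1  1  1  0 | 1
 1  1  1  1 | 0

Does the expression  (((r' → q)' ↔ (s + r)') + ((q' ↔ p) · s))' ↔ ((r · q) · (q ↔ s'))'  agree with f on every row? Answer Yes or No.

Yes

Evaluate (((r' → q)' ↔ (s + r)') + ((q' ↔ p) · s))' ↔ ((r · q) · (q ↔ s'))' on each row and compare to f:
  p=0, q=0, r=0, s=0: formula gives 0, f = 0 ✓
  p=0, q=0, r=0, s=1: formula gives 1, f = 1 ✓
  p=0, q=0, r=1, s=0: formula gives 0, f = 0 ✓
  p=0, q=0, r=1, s=1: formula gives 0, f = 0 ✓
  …and likewise for the remaining 12 rows.
All 16 rows match — the expression computes f exactly.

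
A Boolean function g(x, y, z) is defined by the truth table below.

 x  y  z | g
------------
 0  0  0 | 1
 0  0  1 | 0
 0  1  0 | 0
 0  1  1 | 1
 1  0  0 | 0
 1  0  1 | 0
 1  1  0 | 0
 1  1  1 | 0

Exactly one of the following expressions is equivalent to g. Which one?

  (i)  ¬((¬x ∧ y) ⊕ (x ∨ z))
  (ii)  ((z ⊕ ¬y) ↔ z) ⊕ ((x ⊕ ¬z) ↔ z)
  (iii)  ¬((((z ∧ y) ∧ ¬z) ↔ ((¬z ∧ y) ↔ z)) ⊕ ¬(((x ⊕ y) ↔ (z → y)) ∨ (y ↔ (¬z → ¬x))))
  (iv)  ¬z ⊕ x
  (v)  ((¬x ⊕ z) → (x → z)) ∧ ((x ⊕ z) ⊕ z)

i

(ii) disagrees with g on (0,0,0) (formula → 0, table → 1); rule it out.
(iii) disagrees with g on (0,0,0) (formula → 0, table → 1); rule it out.
(iv) disagrees with g on (0,1,0) (formula → 1, table → 0); rule it out.
(v) disagrees with g on (0,0,0) (formula → 0, table → 1); rule it out.
Only (i) survives; checking it on all 8 rows confirms it matches g.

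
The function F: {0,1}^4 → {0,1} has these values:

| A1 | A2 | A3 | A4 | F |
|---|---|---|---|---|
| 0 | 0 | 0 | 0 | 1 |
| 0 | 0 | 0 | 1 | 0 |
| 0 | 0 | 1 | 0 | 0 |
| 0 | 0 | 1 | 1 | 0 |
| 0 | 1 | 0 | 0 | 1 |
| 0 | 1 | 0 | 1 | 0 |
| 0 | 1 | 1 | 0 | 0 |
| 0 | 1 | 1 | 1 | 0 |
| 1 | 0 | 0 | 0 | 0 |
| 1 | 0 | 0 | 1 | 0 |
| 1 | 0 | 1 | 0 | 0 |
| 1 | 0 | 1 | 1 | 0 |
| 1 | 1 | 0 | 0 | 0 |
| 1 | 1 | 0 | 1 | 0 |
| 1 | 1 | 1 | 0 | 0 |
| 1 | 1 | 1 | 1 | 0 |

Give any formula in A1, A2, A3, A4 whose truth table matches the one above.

F(A1, A2, A3, A4) = (((NOT A1 AND NOT A2) AND NOT A3) AND NOT A4) OR (((NOT A1 AND A2) AND NOT A3) AND NOT A4)

Collect the rows where F=1 — (0,0,0,0), (0,1,0,0) — and write one minterm per row: ¬A1·¬A2·¬A3·¬A4, ¬A1·A2·¬A3·¬A4. Their union (logical OR) reproduces the table exactly.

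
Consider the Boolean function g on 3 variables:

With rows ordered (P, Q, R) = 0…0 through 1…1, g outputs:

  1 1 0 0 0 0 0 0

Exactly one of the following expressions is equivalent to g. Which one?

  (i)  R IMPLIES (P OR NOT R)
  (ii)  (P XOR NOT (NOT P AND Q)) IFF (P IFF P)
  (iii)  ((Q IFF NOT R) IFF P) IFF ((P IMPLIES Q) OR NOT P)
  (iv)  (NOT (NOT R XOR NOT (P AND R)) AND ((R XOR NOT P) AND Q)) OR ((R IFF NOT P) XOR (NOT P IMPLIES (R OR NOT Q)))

(i) disagrees with g on (0,0,1) (formula → 0, table → 1); rule it out.
(iii) disagrees with g on (0,0,1) (formula → 0, table → 1); rule it out.
(iv) disagrees with g on (0,0,1) (formula → 0, table → 1); rule it out.
That leaves (ii). Evaluating it on every row reproduces the table of g exactly.

ii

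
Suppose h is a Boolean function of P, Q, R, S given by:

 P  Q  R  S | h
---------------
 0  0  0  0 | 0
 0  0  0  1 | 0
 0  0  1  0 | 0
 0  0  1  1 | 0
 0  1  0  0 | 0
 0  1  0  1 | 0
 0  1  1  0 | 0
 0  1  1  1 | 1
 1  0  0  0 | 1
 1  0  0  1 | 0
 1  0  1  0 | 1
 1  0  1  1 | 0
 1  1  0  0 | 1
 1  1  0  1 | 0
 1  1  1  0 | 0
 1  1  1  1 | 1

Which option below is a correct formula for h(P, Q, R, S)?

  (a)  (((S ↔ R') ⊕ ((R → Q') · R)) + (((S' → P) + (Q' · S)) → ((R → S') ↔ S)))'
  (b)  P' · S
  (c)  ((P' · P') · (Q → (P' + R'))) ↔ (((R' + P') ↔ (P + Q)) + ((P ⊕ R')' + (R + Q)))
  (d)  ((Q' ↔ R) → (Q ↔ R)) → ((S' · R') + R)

(b) disagrees with h on (0,0,0,1) (formula → 1, table → 0); rule it out.
(c) disagrees with h on (0,0,1,0) (formula → 1, table → 0); rule it out.
(d) disagrees with h on (0,0,0,0) (formula → 1, table → 0); rule it out.
That leaves (a). Evaluating it on every row reproduces the table of h exactly.

a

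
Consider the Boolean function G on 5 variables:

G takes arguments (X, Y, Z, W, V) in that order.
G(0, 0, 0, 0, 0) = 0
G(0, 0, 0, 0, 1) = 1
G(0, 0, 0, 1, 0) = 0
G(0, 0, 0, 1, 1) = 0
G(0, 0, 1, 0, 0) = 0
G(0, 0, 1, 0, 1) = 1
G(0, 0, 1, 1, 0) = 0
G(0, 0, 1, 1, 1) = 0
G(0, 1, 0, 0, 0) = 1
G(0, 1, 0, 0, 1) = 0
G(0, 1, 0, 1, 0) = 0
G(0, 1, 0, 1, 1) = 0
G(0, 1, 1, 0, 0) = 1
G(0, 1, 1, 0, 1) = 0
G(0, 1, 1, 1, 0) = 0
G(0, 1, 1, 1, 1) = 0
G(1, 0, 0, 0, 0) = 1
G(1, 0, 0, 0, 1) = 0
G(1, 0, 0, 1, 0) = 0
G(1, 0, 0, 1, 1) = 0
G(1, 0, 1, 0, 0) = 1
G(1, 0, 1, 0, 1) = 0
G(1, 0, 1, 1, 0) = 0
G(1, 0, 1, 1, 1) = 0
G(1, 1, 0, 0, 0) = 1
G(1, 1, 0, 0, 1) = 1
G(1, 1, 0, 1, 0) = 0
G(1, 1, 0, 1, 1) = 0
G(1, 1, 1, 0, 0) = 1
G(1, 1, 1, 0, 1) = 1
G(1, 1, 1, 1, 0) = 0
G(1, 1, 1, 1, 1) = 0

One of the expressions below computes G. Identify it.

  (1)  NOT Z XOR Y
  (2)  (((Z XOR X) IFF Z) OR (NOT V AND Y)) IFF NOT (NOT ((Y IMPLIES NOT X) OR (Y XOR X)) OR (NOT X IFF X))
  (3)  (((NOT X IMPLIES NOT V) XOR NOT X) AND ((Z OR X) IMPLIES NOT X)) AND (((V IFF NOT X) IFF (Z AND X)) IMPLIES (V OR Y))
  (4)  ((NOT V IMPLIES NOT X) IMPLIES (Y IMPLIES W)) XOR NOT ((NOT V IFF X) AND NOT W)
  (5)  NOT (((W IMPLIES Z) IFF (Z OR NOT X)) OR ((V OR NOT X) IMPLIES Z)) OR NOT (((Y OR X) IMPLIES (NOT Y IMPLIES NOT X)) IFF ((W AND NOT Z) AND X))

(1) fails at (0,0,0,0,0): the formula yields 1, G is 0.
(2) fails at (0,0,0,0,0): the formula yields 1, G is 0.
(3) fails at (0,0,0,1,1): the formula yields 1, G is 0.
(5) fails at (0,0,0,0,0): the formula yields 1, G is 0.
That leaves (4). Evaluating it on every row reproduces the table of G exactly.

4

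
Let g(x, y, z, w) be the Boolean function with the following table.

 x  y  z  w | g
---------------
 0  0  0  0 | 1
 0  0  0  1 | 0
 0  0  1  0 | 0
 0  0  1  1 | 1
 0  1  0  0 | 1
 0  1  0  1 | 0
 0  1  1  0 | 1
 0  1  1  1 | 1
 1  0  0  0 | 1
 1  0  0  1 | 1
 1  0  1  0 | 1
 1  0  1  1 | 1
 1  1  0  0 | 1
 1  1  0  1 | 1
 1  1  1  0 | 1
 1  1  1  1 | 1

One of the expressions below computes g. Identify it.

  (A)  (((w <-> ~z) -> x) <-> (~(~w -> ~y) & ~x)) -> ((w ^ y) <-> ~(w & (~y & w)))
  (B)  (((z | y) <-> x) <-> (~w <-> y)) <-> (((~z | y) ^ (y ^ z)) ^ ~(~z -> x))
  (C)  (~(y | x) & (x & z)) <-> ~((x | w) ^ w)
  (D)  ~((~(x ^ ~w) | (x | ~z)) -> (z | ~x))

(B) disagrees with g on (0,0,1,0) (formula → 1, table → 0); rule it out.
(C) disagrees with g on (0,0,0,0) (formula → 0, table → 1); rule it out.
(D) disagrees with g on (0,0,0,0) (formula → 0, table → 1); rule it out.
That leaves (A). Evaluating it on every row reproduces the table of g exactly.

A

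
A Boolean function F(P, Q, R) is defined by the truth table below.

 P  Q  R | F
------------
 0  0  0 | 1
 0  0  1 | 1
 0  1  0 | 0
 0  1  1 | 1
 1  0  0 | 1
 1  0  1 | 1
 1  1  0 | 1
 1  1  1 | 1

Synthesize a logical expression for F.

F is 0 on exactly one input, (0,1,0), whose minterm is ¬P·Q·¬R. So F is the negation of that single conjunction.

F(P, Q, R) = not ((not P and Q) and not R)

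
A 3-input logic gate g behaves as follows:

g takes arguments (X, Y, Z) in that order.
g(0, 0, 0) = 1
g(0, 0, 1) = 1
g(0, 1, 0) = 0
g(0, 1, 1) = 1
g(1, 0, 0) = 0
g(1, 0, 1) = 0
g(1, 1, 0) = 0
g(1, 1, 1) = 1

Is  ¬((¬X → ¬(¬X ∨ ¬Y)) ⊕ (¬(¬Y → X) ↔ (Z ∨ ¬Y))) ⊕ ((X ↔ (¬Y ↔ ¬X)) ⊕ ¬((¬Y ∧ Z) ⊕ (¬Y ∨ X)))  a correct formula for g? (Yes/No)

No

Evaluate ¬((¬X → ¬(¬X ∨ ¬Y)) ⊕ (¬(¬Y → X) ↔ (Z ∨ ¬Y))) ⊕ ((X ↔ (¬Y ↔ ¬X)) ⊕ ¬((¬Y ∧ Z) ⊕ (¬Y ∨ X))) on each row and compare to g:
  X=0, Y=0, Z=0: formula gives 0, but g = 1 ✗
Row (0,0,0) is a counterexample, so the formula is not equivalent to g.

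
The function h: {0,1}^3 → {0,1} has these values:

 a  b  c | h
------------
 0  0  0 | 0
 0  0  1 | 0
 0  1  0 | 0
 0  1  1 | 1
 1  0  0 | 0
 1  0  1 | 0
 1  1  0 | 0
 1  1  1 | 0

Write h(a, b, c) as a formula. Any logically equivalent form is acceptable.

h is 1 on exactly one input, (0,1,1), whose minterm is ¬a·b·c. So h is just that conjunction.

h(a, b, c) = (a' · b) · c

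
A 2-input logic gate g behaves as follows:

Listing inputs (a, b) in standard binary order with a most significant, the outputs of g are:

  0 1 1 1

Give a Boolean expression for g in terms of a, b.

Only row (0,0) gives 0. So g is 1 everywhere except there — the complement of the minterm ¬a·¬b.

g(a, b) = ~(~a & ~b)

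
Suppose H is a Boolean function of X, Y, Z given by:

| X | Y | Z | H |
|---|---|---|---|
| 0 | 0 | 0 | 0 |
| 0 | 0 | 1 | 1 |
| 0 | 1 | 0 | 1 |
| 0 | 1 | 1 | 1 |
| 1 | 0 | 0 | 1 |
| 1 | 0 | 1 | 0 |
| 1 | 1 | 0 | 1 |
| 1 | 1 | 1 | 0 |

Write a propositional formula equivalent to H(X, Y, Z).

H(X, Y, Z) = ~((((~X & ~Y) & ~Z) | ((X & ~Y) & Z)) | ((X & Y) & Z))

The 0-rows are (0,0,0), (1,0,1), (1,1,1). Take each as a conjunction (¬X·¬Y·¬Z, X·¬Y·Z, X·Y·Z), form their disjunction, and complement — that gives a formula that is 1 everywhere H is.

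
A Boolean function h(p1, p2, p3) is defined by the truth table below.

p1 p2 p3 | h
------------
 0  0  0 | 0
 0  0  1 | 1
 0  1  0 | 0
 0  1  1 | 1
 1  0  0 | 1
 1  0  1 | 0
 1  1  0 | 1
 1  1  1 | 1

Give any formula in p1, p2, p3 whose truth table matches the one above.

h(p1, p2, p3) = NOT ((((NOT p1 AND NOT p2) AND NOT p3) OR ((NOT p1 AND p2) AND NOT p3)) OR ((p1 AND NOT p2) AND p3))

There are just 3 zero rows: (0,0,0), (0,1,0), (1,0,1). Their minterms are ¬p1·¬p2·¬p3, ¬p1·p2·¬p3, p1·¬p2·p3; the OR of those covers precisely the 0-outputs, and negating it yields h.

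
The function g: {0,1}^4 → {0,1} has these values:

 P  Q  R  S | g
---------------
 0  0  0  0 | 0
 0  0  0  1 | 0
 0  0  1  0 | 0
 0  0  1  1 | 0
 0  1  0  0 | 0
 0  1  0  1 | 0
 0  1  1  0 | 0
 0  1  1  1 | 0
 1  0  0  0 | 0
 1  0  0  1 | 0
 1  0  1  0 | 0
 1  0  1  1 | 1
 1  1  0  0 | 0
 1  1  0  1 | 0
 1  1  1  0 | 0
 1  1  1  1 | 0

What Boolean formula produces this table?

g(P, Q, R, S) = ((P and not Q) and R) and S

g is 1 on exactly one input, (1,0,1,1), whose minterm is P·¬Q·R·S. So g is just that conjunction.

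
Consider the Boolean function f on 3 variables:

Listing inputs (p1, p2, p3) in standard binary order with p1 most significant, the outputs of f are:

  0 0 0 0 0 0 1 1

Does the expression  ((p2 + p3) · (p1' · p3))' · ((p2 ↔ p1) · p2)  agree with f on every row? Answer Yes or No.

Evaluate ((p2 + p3) · (p1' · p3))' · ((p2 ↔ p1) · p2) on each row and compare to f:
  p1=0, p2=0, p3=0: formula gives 0, f = 0 ✓
  p1=0, p2=0, p3=1: formula gives 0, f = 0 ✓
  p1=0, p2=1, p3=0: formula gives 0, f = 0 ✓
  p1=0, p2=1, p3=1: formula gives 0, f = 0 ✓
  p1=1, p2=0, p3=0: formula gives 0, f = 0 ✓
  … (the remaining 3 rows also agree.)
No disagreement on any input; they are logically equivalent.

Yes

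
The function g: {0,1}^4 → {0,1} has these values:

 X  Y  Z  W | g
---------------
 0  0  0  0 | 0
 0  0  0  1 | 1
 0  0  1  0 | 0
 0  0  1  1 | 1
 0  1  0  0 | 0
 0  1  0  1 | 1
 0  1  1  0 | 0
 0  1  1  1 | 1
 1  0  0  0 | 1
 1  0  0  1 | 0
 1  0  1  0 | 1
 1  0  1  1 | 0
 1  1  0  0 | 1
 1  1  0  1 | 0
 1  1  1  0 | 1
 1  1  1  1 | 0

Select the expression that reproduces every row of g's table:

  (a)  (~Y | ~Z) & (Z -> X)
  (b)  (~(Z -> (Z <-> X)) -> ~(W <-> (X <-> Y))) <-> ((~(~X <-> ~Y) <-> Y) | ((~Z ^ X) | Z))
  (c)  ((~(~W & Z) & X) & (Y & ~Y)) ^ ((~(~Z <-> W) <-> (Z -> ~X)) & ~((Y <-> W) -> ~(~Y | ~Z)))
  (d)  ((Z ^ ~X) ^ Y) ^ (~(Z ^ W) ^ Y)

d

(a): at (0,0,0,0) it gives 1, but g = 0 — eliminated.
(b): at (0,0,0,0) it gives 1, but g = 0 — eliminated.
(c): at (0,0,0,0) it gives 1, but g = 0 — eliminated.
That leaves (d). Evaluating it on every row reproduces the table of g exactly.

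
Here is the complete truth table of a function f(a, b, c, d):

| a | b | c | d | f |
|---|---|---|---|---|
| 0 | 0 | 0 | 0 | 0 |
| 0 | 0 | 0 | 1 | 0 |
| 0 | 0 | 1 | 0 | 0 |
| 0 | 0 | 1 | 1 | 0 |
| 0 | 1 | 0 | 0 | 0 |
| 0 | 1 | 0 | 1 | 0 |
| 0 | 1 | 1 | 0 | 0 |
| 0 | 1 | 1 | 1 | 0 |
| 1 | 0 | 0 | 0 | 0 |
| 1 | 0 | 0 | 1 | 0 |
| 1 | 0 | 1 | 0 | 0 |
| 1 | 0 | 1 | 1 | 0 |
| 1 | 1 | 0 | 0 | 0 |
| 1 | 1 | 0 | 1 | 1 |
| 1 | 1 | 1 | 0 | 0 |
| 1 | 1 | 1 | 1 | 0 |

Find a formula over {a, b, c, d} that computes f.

f(a, b, c, d) = ((a and b) and not c) and d

f is 1 on exactly one input, (1,1,0,1), whose minterm is a·b·¬c·d. So f is just that conjunction.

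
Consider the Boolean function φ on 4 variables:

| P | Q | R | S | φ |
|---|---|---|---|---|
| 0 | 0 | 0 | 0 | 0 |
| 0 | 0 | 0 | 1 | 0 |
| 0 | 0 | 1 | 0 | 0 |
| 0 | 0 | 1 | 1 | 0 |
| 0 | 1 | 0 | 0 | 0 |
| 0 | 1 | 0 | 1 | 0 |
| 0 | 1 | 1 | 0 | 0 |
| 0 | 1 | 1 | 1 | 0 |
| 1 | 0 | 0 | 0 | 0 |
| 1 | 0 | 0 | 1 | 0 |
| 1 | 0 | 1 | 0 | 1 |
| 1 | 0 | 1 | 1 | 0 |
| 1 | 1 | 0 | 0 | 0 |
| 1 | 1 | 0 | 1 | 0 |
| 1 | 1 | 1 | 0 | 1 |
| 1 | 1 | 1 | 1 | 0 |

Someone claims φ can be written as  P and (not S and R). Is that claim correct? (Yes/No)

Yes

Evaluate P and (not S and R) on each row and compare to φ:
  P=0, Q=0, R=0, S=0: formula gives 0, φ = 0 ✓
  P=0, Q=0, R=0, S=1: formula gives 0, φ = 0 ✓
  P=0, Q=0, R=1, S=0: formula gives 0, φ = 0 ✓
  P=0, Q=0, R=1, S=1: formula gives 0, φ = 0 ✓
  … (the remaining 12 rows also agree.)
All 16 rows match — the expression computes φ exactly.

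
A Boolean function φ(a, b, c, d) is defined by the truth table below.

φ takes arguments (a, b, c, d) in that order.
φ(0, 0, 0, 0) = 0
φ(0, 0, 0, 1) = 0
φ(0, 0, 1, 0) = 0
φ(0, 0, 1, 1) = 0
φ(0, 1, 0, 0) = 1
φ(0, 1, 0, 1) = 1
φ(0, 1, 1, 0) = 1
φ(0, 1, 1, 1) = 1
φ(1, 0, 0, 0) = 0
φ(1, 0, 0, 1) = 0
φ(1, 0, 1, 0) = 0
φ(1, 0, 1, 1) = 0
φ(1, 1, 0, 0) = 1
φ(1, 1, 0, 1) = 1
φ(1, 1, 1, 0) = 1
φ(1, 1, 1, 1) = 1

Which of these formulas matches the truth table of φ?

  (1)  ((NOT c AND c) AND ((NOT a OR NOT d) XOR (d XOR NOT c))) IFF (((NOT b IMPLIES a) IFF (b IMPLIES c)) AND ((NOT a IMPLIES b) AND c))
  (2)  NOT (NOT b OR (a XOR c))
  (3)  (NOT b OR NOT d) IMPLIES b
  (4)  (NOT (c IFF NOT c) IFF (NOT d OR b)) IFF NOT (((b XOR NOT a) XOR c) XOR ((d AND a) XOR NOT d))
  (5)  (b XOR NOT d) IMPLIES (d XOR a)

(1): at (0,0,0,0) it gives 1, but φ = 0 — eliminated.
(2): at (0,1,1,0) it gives 0, but φ = 1 — eliminated.
(4): at (0,0,0,0) it gives 1, but φ = 0 — eliminated.
(5): at (0,0,0,1) it gives 1, but φ = 0 — eliminated.
That leaves (3). Evaluating it on every row reproduces the table of φ exactly.

3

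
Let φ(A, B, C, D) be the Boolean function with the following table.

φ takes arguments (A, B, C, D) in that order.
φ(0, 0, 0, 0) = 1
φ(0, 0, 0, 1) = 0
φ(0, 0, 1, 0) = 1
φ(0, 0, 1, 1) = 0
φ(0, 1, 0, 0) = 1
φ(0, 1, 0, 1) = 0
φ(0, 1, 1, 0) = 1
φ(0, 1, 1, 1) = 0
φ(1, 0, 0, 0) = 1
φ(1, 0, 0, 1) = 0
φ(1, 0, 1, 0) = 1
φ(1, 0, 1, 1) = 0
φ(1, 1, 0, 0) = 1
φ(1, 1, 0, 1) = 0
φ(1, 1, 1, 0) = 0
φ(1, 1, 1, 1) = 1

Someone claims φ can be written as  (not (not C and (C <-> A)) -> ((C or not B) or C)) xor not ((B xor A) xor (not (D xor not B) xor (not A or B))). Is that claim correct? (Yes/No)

Yes

Check the formula against φ row by row:
  A=0, B=0, C=0, D=0: formula gives 1, φ = 1 ✓
  A=0, B=0, C=0, D=1: formula gives 0, φ = 0 ✓
  A=0, B=0, C=1, D=0: formula gives 1, φ = 1 ✓
  A=0, B=0, C=1, D=1: formula gives 0, φ = 0 ✓
  … (the remaining 12 rows also agree.)
Every row agrees, so the formula is equivalent.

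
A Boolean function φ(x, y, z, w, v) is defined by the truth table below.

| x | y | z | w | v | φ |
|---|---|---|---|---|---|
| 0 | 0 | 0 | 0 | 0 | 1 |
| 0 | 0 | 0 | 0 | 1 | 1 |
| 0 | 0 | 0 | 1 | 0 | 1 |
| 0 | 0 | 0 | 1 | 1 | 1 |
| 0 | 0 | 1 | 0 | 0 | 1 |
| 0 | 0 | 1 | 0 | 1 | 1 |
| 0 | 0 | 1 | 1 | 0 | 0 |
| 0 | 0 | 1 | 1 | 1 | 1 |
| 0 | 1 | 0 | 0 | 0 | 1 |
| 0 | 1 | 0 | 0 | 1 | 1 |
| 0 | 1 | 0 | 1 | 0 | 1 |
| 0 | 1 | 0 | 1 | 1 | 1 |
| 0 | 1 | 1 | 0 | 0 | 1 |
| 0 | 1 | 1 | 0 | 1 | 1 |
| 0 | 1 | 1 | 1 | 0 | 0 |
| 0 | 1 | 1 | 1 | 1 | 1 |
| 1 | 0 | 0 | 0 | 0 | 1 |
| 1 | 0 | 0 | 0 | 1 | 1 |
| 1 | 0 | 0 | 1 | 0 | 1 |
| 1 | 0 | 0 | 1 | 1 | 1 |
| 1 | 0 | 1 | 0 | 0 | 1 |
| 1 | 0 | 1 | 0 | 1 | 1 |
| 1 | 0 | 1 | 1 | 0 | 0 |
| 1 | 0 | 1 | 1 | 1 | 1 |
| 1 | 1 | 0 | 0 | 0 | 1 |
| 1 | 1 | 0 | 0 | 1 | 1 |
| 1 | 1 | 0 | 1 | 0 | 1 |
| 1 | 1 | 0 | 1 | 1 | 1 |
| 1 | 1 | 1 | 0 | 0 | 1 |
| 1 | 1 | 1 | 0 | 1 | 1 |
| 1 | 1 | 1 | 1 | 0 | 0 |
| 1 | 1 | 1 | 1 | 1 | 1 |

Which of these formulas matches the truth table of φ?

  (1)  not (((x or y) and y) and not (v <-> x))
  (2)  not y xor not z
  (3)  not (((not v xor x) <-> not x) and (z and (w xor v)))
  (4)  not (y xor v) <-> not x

3

(1) fails at (0,0,1,1,0): the formula yields 1, φ is 0.
(2) fails at (0,0,0,0,0): the formula yields 0, φ is 1.
(4) fails at (0,0,0,0,1): the formula yields 0, φ is 1.
(3) is the remaining candidate, and it agrees with φ on all 32 inputs.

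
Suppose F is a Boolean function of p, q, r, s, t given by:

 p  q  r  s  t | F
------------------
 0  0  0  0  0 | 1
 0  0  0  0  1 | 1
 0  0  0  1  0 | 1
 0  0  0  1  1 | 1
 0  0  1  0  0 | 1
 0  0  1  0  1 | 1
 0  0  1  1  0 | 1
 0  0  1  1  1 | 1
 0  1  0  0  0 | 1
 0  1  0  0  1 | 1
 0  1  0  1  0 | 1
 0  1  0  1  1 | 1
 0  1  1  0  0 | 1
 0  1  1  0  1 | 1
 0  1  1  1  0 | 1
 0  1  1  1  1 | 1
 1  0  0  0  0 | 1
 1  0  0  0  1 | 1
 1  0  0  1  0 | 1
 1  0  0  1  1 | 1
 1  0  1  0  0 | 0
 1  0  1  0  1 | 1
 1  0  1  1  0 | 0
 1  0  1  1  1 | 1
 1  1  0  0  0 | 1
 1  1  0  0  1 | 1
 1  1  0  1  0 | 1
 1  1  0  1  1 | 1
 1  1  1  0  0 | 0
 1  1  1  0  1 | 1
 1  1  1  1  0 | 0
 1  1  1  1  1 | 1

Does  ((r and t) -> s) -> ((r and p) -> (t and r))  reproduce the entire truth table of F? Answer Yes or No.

Evaluate ((r and t) -> s) -> ((r and p) -> (t and r)) on each row and compare to F:
  p=0, q=0, r=0, s=0, t=0: formula gives 1, F = 1 ✓
  p=0, q=0, r=0, s=0, t=1: formula gives 1, F = 1 ✓
  p=0, q=0, r=0, s=1, t=0: formula gives 1, F = 1 ✓
  p=0, q=0, r=0, s=1, t=1: formula gives 1, F = 1 ✓
  …and likewise for the remaining 28 rows.
No disagreement on any input; they are logically equivalent.

Yes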